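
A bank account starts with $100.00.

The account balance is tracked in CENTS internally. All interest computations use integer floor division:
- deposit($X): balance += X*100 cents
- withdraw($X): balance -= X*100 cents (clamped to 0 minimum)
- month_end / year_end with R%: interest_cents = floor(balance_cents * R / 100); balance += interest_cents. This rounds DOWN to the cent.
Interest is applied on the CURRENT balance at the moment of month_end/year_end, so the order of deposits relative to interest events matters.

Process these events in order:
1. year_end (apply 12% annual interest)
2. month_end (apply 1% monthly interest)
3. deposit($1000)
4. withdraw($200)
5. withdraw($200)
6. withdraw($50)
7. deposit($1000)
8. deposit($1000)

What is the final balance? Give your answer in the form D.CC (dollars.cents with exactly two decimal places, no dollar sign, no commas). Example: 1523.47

Answer: 2663.12

Derivation:
After 1 (year_end (apply 12% annual interest)): balance=$112.00 total_interest=$12.00
After 2 (month_end (apply 1% monthly interest)): balance=$113.12 total_interest=$13.12
After 3 (deposit($1000)): balance=$1113.12 total_interest=$13.12
After 4 (withdraw($200)): balance=$913.12 total_interest=$13.12
After 5 (withdraw($200)): balance=$713.12 total_interest=$13.12
After 6 (withdraw($50)): balance=$663.12 total_interest=$13.12
After 7 (deposit($1000)): balance=$1663.12 total_interest=$13.12
After 8 (deposit($1000)): balance=$2663.12 total_interest=$13.12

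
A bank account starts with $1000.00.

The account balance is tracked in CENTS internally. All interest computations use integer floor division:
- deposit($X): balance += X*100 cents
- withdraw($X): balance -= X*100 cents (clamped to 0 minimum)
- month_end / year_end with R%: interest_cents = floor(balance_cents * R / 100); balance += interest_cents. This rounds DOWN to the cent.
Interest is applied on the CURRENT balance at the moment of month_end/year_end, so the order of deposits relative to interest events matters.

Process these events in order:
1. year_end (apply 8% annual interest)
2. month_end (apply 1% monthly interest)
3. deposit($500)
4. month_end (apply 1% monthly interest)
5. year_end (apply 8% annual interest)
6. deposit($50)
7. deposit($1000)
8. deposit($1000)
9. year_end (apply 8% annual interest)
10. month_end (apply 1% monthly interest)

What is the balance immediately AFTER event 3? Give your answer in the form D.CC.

Answer: 1590.80

Derivation:
After 1 (year_end (apply 8% annual interest)): balance=$1080.00 total_interest=$80.00
After 2 (month_end (apply 1% monthly interest)): balance=$1090.80 total_interest=$90.80
After 3 (deposit($500)): balance=$1590.80 total_interest=$90.80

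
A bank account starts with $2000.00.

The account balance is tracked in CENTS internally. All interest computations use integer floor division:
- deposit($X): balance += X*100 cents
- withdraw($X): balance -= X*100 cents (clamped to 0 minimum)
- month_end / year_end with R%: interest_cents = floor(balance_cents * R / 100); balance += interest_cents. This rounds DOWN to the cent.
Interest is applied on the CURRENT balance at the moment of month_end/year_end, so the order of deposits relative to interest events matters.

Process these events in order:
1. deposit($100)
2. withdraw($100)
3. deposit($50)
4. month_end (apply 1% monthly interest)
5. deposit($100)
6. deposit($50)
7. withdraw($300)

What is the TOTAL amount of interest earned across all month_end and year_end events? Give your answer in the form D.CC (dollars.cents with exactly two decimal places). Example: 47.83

After 1 (deposit($100)): balance=$2100.00 total_interest=$0.00
After 2 (withdraw($100)): balance=$2000.00 total_interest=$0.00
After 3 (deposit($50)): balance=$2050.00 total_interest=$0.00
After 4 (month_end (apply 1% monthly interest)): balance=$2070.50 total_interest=$20.50
After 5 (deposit($100)): balance=$2170.50 total_interest=$20.50
After 6 (deposit($50)): balance=$2220.50 total_interest=$20.50
After 7 (withdraw($300)): balance=$1920.50 total_interest=$20.50

Answer: 20.50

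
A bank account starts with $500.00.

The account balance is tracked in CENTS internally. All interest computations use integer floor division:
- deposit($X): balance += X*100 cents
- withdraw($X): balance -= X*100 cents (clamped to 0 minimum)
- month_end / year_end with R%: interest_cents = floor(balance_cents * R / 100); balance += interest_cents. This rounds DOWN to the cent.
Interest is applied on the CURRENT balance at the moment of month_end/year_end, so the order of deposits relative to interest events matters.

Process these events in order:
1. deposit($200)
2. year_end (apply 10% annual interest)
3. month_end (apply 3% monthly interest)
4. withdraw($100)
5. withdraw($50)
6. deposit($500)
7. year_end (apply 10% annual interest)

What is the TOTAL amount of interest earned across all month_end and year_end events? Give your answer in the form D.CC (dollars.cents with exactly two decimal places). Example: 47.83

After 1 (deposit($200)): balance=$700.00 total_interest=$0.00
After 2 (year_end (apply 10% annual interest)): balance=$770.00 total_interest=$70.00
After 3 (month_end (apply 3% monthly interest)): balance=$793.10 total_interest=$93.10
After 4 (withdraw($100)): balance=$693.10 total_interest=$93.10
After 5 (withdraw($50)): balance=$643.10 total_interest=$93.10
After 6 (deposit($500)): balance=$1143.10 total_interest=$93.10
After 7 (year_end (apply 10% annual interest)): balance=$1257.41 total_interest=$207.41

Answer: 207.41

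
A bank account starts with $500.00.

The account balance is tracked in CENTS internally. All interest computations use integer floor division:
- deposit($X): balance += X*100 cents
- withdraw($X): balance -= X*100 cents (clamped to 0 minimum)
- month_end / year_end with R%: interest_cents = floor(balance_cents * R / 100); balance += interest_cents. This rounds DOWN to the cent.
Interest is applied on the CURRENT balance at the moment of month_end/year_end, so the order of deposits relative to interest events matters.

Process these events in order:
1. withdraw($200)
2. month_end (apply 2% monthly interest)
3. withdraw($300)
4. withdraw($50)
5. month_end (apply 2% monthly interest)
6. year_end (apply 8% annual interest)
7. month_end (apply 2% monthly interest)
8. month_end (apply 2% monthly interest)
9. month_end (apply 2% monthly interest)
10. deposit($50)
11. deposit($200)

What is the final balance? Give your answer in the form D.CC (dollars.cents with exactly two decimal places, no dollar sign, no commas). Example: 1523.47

After 1 (withdraw($200)): balance=$300.00 total_interest=$0.00
After 2 (month_end (apply 2% monthly interest)): balance=$306.00 total_interest=$6.00
After 3 (withdraw($300)): balance=$6.00 total_interest=$6.00
After 4 (withdraw($50)): balance=$0.00 total_interest=$6.00
After 5 (month_end (apply 2% monthly interest)): balance=$0.00 total_interest=$6.00
After 6 (year_end (apply 8% annual interest)): balance=$0.00 total_interest=$6.00
After 7 (month_end (apply 2% monthly interest)): balance=$0.00 total_interest=$6.00
After 8 (month_end (apply 2% monthly interest)): balance=$0.00 total_interest=$6.00
After 9 (month_end (apply 2% monthly interest)): balance=$0.00 total_interest=$6.00
After 10 (deposit($50)): balance=$50.00 total_interest=$6.00
After 11 (deposit($200)): balance=$250.00 total_interest=$6.00

Answer: 250.00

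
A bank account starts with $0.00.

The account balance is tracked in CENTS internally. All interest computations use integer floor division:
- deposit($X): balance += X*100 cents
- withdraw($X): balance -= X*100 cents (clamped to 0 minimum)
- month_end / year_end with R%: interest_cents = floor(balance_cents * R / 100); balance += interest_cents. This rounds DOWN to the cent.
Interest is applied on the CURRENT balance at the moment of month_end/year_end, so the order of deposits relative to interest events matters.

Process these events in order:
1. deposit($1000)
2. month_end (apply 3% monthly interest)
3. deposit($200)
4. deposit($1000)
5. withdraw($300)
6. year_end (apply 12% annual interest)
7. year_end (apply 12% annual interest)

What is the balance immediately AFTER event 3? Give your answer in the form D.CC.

Answer: 1230.00

Derivation:
After 1 (deposit($1000)): balance=$1000.00 total_interest=$0.00
After 2 (month_end (apply 3% monthly interest)): balance=$1030.00 total_interest=$30.00
After 3 (deposit($200)): balance=$1230.00 total_interest=$30.00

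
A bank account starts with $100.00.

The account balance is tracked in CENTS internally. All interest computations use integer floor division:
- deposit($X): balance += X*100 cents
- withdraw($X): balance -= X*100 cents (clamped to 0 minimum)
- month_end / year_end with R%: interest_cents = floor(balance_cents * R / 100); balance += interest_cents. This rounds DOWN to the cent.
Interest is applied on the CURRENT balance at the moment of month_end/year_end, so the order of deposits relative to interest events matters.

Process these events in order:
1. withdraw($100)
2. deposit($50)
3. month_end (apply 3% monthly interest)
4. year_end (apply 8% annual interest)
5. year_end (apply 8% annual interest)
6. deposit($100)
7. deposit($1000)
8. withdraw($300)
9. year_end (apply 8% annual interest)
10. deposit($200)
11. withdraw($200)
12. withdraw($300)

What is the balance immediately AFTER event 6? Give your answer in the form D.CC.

After 1 (withdraw($100)): balance=$0.00 total_interest=$0.00
After 2 (deposit($50)): balance=$50.00 total_interest=$0.00
After 3 (month_end (apply 3% monthly interest)): balance=$51.50 total_interest=$1.50
After 4 (year_end (apply 8% annual interest)): balance=$55.62 total_interest=$5.62
After 5 (year_end (apply 8% annual interest)): balance=$60.06 total_interest=$10.06
After 6 (deposit($100)): balance=$160.06 total_interest=$10.06

Answer: 160.06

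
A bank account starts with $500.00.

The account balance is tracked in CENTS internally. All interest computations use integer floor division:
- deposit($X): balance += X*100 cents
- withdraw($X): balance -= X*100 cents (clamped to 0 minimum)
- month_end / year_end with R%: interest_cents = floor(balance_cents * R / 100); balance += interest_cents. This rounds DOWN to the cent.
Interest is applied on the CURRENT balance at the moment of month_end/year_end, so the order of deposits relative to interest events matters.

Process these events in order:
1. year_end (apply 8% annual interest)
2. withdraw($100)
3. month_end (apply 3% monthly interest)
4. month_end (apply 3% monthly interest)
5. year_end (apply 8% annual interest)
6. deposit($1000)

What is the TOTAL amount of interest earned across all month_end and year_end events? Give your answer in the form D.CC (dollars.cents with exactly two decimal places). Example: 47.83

Answer: 104.13

Derivation:
After 1 (year_end (apply 8% annual interest)): balance=$540.00 total_interest=$40.00
After 2 (withdraw($100)): balance=$440.00 total_interest=$40.00
After 3 (month_end (apply 3% monthly interest)): balance=$453.20 total_interest=$53.20
After 4 (month_end (apply 3% monthly interest)): balance=$466.79 total_interest=$66.79
After 5 (year_end (apply 8% annual interest)): balance=$504.13 total_interest=$104.13
After 6 (deposit($1000)): balance=$1504.13 total_interest=$104.13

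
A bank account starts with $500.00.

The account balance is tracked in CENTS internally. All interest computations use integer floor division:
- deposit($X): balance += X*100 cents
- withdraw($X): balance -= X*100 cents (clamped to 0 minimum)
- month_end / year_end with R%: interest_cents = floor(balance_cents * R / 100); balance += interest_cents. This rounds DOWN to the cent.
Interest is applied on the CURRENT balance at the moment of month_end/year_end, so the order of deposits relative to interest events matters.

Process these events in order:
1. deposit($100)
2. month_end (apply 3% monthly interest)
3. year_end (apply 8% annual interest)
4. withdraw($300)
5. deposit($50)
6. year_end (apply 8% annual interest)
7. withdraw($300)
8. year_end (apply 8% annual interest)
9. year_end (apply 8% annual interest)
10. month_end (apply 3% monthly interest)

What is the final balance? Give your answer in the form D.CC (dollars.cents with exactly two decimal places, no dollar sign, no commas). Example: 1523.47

Answer: 181.19

Derivation:
After 1 (deposit($100)): balance=$600.00 total_interest=$0.00
After 2 (month_end (apply 3% monthly interest)): balance=$618.00 total_interest=$18.00
After 3 (year_end (apply 8% annual interest)): balance=$667.44 total_interest=$67.44
After 4 (withdraw($300)): balance=$367.44 total_interest=$67.44
After 5 (deposit($50)): balance=$417.44 total_interest=$67.44
After 6 (year_end (apply 8% annual interest)): balance=$450.83 total_interest=$100.83
After 7 (withdraw($300)): balance=$150.83 total_interest=$100.83
After 8 (year_end (apply 8% annual interest)): balance=$162.89 total_interest=$112.89
After 9 (year_end (apply 8% annual interest)): balance=$175.92 total_interest=$125.92
After 10 (month_end (apply 3% monthly interest)): balance=$181.19 total_interest=$131.19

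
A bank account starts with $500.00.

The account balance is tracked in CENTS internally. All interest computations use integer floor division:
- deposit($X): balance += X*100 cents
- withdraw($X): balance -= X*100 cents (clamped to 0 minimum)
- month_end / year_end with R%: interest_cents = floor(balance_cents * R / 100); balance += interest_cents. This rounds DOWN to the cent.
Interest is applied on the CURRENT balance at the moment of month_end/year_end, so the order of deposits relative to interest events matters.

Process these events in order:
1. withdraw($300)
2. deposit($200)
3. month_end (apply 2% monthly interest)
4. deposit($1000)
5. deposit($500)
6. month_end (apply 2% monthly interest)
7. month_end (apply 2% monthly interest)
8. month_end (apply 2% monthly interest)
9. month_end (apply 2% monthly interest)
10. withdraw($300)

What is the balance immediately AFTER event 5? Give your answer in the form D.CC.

After 1 (withdraw($300)): balance=$200.00 total_interest=$0.00
After 2 (deposit($200)): balance=$400.00 total_interest=$0.00
After 3 (month_end (apply 2% monthly interest)): balance=$408.00 total_interest=$8.00
After 4 (deposit($1000)): balance=$1408.00 total_interest=$8.00
After 5 (deposit($500)): balance=$1908.00 total_interest=$8.00

Answer: 1908.00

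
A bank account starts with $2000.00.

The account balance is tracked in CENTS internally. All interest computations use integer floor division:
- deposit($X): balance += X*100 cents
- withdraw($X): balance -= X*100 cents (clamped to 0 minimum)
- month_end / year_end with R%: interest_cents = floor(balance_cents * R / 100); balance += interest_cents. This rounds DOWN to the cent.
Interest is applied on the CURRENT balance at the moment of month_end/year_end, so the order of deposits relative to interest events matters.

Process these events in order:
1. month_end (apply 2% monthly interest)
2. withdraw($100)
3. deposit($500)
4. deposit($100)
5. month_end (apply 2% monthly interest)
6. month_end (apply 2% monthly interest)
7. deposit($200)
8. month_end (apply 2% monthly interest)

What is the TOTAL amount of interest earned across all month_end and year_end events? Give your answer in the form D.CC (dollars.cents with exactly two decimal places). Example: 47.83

After 1 (month_end (apply 2% monthly interest)): balance=$2040.00 total_interest=$40.00
After 2 (withdraw($100)): balance=$1940.00 total_interest=$40.00
After 3 (deposit($500)): balance=$2440.00 total_interest=$40.00
After 4 (deposit($100)): balance=$2540.00 total_interest=$40.00
After 5 (month_end (apply 2% monthly interest)): balance=$2590.80 total_interest=$90.80
After 6 (month_end (apply 2% monthly interest)): balance=$2642.61 total_interest=$142.61
After 7 (deposit($200)): balance=$2842.61 total_interest=$142.61
After 8 (month_end (apply 2% monthly interest)): balance=$2899.46 total_interest=$199.46

Answer: 199.46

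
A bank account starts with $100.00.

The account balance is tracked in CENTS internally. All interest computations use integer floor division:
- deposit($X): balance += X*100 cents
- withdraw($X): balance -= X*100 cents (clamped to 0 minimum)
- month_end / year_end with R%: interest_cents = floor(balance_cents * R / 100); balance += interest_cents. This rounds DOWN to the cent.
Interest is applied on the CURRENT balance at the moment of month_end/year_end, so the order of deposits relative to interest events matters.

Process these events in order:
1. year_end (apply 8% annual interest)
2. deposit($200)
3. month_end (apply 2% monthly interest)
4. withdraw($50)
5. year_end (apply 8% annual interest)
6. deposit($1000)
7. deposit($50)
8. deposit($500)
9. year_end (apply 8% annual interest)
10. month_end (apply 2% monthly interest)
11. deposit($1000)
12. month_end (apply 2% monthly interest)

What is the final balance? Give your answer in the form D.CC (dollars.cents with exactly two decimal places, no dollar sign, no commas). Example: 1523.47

After 1 (year_end (apply 8% annual interest)): balance=$108.00 total_interest=$8.00
After 2 (deposit($200)): balance=$308.00 total_interest=$8.00
After 3 (month_end (apply 2% monthly interest)): balance=$314.16 total_interest=$14.16
After 4 (withdraw($50)): balance=$264.16 total_interest=$14.16
After 5 (year_end (apply 8% annual interest)): balance=$285.29 total_interest=$35.29
After 6 (deposit($1000)): balance=$1285.29 total_interest=$35.29
After 7 (deposit($50)): balance=$1335.29 total_interest=$35.29
After 8 (deposit($500)): balance=$1835.29 total_interest=$35.29
After 9 (year_end (apply 8% annual interest)): balance=$1982.11 total_interest=$182.11
After 10 (month_end (apply 2% monthly interest)): balance=$2021.75 total_interest=$221.75
After 11 (deposit($1000)): balance=$3021.75 total_interest=$221.75
After 12 (month_end (apply 2% monthly interest)): balance=$3082.18 total_interest=$282.18

Answer: 3082.18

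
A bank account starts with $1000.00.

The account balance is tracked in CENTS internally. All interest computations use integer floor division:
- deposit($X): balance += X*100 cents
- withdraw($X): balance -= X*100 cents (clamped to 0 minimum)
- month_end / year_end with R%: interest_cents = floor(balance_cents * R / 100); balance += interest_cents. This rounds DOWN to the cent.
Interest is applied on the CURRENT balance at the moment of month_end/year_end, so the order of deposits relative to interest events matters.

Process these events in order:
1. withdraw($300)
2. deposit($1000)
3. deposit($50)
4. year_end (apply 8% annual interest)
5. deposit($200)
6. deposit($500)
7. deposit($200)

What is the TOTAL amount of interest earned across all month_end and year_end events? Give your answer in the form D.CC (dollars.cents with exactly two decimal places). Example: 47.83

Answer: 140.00

Derivation:
After 1 (withdraw($300)): balance=$700.00 total_interest=$0.00
After 2 (deposit($1000)): balance=$1700.00 total_interest=$0.00
After 3 (deposit($50)): balance=$1750.00 total_interest=$0.00
After 4 (year_end (apply 8% annual interest)): balance=$1890.00 total_interest=$140.00
After 5 (deposit($200)): balance=$2090.00 total_interest=$140.00
After 6 (deposit($500)): balance=$2590.00 total_interest=$140.00
After 7 (deposit($200)): balance=$2790.00 total_interest=$140.00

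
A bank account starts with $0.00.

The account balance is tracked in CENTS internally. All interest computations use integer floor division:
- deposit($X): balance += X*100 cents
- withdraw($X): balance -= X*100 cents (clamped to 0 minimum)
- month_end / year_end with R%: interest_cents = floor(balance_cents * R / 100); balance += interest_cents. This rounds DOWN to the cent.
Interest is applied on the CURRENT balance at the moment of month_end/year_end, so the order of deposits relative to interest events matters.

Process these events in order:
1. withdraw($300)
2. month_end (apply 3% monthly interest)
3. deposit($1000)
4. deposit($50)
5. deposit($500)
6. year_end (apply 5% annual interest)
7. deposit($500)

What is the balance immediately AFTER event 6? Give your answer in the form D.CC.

Answer: 1627.50

Derivation:
After 1 (withdraw($300)): balance=$0.00 total_interest=$0.00
After 2 (month_end (apply 3% monthly interest)): balance=$0.00 total_interest=$0.00
After 3 (deposit($1000)): balance=$1000.00 total_interest=$0.00
After 4 (deposit($50)): balance=$1050.00 total_interest=$0.00
After 5 (deposit($500)): balance=$1550.00 total_interest=$0.00
After 6 (year_end (apply 5% annual interest)): balance=$1627.50 total_interest=$77.50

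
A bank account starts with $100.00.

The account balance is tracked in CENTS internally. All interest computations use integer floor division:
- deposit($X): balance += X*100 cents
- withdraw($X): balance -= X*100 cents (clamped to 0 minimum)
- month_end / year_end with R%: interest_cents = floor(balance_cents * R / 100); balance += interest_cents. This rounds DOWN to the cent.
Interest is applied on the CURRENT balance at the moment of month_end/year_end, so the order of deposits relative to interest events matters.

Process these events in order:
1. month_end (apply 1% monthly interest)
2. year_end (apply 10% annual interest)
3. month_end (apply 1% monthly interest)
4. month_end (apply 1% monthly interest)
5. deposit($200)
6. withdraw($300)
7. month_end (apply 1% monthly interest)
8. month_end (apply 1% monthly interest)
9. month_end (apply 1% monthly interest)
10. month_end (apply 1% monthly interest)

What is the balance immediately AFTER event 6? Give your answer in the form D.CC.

Answer: 13.33

Derivation:
After 1 (month_end (apply 1% monthly interest)): balance=$101.00 total_interest=$1.00
After 2 (year_end (apply 10% annual interest)): balance=$111.10 total_interest=$11.10
After 3 (month_end (apply 1% monthly interest)): balance=$112.21 total_interest=$12.21
After 4 (month_end (apply 1% monthly interest)): balance=$113.33 total_interest=$13.33
After 5 (deposit($200)): balance=$313.33 total_interest=$13.33
After 6 (withdraw($300)): balance=$13.33 total_interest=$13.33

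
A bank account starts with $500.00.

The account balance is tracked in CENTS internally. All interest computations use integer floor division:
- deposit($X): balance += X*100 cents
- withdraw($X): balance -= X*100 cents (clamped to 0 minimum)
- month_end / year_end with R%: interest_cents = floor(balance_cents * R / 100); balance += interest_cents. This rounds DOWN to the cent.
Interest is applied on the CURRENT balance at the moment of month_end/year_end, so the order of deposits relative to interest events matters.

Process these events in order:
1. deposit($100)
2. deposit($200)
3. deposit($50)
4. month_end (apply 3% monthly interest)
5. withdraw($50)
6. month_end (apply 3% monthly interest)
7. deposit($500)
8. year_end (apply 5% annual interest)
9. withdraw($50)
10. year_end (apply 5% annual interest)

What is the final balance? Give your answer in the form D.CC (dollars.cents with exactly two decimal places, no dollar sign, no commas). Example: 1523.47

Answer: 1436.15

Derivation:
After 1 (deposit($100)): balance=$600.00 total_interest=$0.00
After 2 (deposit($200)): balance=$800.00 total_interest=$0.00
After 3 (deposit($50)): balance=$850.00 total_interest=$0.00
After 4 (month_end (apply 3% monthly interest)): balance=$875.50 total_interest=$25.50
After 5 (withdraw($50)): balance=$825.50 total_interest=$25.50
After 6 (month_end (apply 3% monthly interest)): balance=$850.26 total_interest=$50.26
After 7 (deposit($500)): balance=$1350.26 total_interest=$50.26
After 8 (year_end (apply 5% annual interest)): balance=$1417.77 total_interest=$117.77
After 9 (withdraw($50)): balance=$1367.77 total_interest=$117.77
After 10 (year_end (apply 5% annual interest)): balance=$1436.15 total_interest=$186.15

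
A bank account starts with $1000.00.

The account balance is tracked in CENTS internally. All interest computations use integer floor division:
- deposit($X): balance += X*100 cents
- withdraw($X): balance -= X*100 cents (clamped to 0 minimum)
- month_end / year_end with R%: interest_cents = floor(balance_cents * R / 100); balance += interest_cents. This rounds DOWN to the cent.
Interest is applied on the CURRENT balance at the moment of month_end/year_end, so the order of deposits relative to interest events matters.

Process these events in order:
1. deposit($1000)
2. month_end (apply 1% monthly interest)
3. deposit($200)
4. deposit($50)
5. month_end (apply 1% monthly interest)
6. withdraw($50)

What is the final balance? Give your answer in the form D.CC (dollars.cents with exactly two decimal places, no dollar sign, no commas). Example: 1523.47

After 1 (deposit($1000)): balance=$2000.00 total_interest=$0.00
After 2 (month_end (apply 1% monthly interest)): balance=$2020.00 total_interest=$20.00
After 3 (deposit($200)): balance=$2220.00 total_interest=$20.00
After 4 (deposit($50)): balance=$2270.00 total_interest=$20.00
After 5 (month_end (apply 1% monthly interest)): balance=$2292.70 total_interest=$42.70
After 6 (withdraw($50)): balance=$2242.70 total_interest=$42.70

Answer: 2242.70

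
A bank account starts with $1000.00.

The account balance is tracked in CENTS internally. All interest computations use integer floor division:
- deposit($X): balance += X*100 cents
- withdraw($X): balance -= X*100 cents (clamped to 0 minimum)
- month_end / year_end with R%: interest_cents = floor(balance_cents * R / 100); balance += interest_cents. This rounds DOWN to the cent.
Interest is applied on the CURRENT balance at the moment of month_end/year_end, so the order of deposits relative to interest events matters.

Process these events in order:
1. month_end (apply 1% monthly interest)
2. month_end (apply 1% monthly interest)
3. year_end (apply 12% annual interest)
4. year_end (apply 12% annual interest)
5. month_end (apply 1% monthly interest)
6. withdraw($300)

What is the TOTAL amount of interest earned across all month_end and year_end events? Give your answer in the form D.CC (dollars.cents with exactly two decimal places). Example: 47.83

After 1 (month_end (apply 1% monthly interest)): balance=$1010.00 total_interest=$10.00
After 2 (month_end (apply 1% monthly interest)): balance=$1020.10 total_interest=$20.10
After 3 (year_end (apply 12% annual interest)): balance=$1142.51 total_interest=$142.51
After 4 (year_end (apply 12% annual interest)): balance=$1279.61 total_interest=$279.61
After 5 (month_end (apply 1% monthly interest)): balance=$1292.40 total_interest=$292.40
After 6 (withdraw($300)): balance=$992.40 total_interest=$292.40

Answer: 292.40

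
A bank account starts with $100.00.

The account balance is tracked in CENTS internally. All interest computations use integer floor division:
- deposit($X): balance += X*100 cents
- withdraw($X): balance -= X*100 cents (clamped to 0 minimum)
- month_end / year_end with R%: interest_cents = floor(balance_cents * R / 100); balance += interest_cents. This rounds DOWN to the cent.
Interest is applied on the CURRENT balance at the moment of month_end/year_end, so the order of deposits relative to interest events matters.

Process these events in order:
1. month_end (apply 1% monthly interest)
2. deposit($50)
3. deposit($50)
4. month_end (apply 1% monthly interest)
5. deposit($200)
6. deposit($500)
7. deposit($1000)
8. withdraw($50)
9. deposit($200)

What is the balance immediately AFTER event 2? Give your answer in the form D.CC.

Answer: 151.00

Derivation:
After 1 (month_end (apply 1% monthly interest)): balance=$101.00 total_interest=$1.00
After 2 (deposit($50)): balance=$151.00 total_interest=$1.00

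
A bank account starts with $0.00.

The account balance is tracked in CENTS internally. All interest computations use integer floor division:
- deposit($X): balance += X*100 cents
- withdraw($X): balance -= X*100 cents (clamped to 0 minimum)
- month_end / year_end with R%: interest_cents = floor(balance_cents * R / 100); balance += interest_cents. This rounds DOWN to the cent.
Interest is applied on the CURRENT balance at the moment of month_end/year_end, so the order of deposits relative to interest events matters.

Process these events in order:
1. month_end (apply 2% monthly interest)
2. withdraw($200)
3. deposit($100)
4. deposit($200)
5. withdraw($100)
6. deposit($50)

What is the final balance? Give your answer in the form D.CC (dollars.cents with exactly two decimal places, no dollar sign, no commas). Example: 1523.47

After 1 (month_end (apply 2% monthly interest)): balance=$0.00 total_interest=$0.00
After 2 (withdraw($200)): balance=$0.00 total_interest=$0.00
After 3 (deposit($100)): balance=$100.00 total_interest=$0.00
After 4 (deposit($200)): balance=$300.00 total_interest=$0.00
After 5 (withdraw($100)): balance=$200.00 total_interest=$0.00
After 6 (deposit($50)): balance=$250.00 total_interest=$0.00

Answer: 250.00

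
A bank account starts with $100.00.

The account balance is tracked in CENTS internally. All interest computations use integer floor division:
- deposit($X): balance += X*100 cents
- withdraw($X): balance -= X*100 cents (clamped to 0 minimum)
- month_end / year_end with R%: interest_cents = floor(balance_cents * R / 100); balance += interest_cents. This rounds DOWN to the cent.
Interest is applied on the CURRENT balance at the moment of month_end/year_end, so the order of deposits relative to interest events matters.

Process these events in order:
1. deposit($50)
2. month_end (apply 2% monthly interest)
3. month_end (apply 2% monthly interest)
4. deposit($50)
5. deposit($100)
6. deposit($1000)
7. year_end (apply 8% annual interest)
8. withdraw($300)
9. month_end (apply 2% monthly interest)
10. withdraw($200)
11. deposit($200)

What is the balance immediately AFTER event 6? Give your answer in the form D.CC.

After 1 (deposit($50)): balance=$150.00 total_interest=$0.00
After 2 (month_end (apply 2% monthly interest)): balance=$153.00 total_interest=$3.00
After 3 (month_end (apply 2% monthly interest)): balance=$156.06 total_interest=$6.06
After 4 (deposit($50)): balance=$206.06 total_interest=$6.06
After 5 (deposit($100)): balance=$306.06 total_interest=$6.06
After 6 (deposit($1000)): balance=$1306.06 total_interest=$6.06

Answer: 1306.06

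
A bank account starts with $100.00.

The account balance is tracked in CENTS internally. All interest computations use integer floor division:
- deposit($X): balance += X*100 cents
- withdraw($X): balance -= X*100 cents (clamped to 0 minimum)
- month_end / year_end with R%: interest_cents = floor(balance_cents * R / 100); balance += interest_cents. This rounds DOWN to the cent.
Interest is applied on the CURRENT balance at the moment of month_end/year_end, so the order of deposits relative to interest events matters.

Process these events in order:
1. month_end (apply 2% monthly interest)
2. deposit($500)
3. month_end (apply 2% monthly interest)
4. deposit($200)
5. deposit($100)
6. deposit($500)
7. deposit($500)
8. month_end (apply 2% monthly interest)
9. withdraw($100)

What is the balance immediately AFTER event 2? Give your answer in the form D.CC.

After 1 (month_end (apply 2% monthly interest)): balance=$102.00 total_interest=$2.00
After 2 (deposit($500)): balance=$602.00 total_interest=$2.00

Answer: 602.00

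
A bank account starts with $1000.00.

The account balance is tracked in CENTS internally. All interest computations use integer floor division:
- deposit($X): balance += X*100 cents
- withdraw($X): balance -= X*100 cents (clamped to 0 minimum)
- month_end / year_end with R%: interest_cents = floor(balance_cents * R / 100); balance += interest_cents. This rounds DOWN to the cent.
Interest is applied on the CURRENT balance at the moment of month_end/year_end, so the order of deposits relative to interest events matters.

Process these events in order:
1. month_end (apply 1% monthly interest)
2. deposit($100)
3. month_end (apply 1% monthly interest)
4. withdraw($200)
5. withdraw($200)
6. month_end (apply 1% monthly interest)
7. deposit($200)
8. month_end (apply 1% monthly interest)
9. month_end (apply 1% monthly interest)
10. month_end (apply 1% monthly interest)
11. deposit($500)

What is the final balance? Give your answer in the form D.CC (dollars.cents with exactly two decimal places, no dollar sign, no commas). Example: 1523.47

After 1 (month_end (apply 1% monthly interest)): balance=$1010.00 total_interest=$10.00
After 2 (deposit($100)): balance=$1110.00 total_interest=$10.00
After 3 (month_end (apply 1% monthly interest)): balance=$1121.10 total_interest=$21.10
After 4 (withdraw($200)): balance=$921.10 total_interest=$21.10
After 5 (withdraw($200)): balance=$721.10 total_interest=$21.10
After 6 (month_end (apply 1% monthly interest)): balance=$728.31 total_interest=$28.31
After 7 (deposit($200)): balance=$928.31 total_interest=$28.31
After 8 (month_end (apply 1% monthly interest)): balance=$937.59 total_interest=$37.59
After 9 (month_end (apply 1% monthly interest)): balance=$946.96 total_interest=$46.96
After 10 (month_end (apply 1% monthly interest)): balance=$956.42 total_interest=$56.42
After 11 (deposit($500)): balance=$1456.42 total_interest=$56.42

Answer: 1456.42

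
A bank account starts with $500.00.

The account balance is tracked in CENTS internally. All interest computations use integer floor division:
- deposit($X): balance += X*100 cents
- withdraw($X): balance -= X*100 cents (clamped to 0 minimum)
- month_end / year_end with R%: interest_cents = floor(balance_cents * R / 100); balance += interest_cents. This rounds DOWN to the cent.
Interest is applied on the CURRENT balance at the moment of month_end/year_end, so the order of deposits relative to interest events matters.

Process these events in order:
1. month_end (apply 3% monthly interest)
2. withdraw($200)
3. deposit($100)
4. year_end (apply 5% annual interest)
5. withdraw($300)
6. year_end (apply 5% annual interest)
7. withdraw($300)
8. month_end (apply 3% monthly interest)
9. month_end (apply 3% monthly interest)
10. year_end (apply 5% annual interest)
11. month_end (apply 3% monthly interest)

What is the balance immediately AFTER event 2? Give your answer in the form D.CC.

Answer: 315.00

Derivation:
After 1 (month_end (apply 3% monthly interest)): balance=$515.00 total_interest=$15.00
After 2 (withdraw($200)): balance=$315.00 total_interest=$15.00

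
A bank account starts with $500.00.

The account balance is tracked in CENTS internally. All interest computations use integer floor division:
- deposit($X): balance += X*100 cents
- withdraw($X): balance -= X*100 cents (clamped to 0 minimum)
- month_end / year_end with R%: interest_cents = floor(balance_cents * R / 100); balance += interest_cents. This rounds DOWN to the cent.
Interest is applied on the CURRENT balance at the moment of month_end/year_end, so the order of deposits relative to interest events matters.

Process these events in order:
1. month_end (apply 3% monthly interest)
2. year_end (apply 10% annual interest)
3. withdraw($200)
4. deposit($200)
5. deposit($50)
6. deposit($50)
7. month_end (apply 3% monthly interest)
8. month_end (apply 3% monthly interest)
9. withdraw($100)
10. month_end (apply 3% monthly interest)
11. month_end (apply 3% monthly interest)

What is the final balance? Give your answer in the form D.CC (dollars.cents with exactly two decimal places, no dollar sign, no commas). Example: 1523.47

Answer: 644.04

Derivation:
After 1 (month_end (apply 3% monthly interest)): balance=$515.00 total_interest=$15.00
After 2 (year_end (apply 10% annual interest)): balance=$566.50 total_interest=$66.50
After 3 (withdraw($200)): balance=$366.50 total_interest=$66.50
After 4 (deposit($200)): balance=$566.50 total_interest=$66.50
After 5 (deposit($50)): balance=$616.50 total_interest=$66.50
After 6 (deposit($50)): balance=$666.50 total_interest=$66.50
After 7 (month_end (apply 3% monthly interest)): balance=$686.49 total_interest=$86.49
After 8 (month_end (apply 3% monthly interest)): balance=$707.08 total_interest=$107.08
After 9 (withdraw($100)): balance=$607.08 total_interest=$107.08
After 10 (month_end (apply 3% monthly interest)): balance=$625.29 total_interest=$125.29
After 11 (month_end (apply 3% monthly interest)): balance=$644.04 total_interest=$144.04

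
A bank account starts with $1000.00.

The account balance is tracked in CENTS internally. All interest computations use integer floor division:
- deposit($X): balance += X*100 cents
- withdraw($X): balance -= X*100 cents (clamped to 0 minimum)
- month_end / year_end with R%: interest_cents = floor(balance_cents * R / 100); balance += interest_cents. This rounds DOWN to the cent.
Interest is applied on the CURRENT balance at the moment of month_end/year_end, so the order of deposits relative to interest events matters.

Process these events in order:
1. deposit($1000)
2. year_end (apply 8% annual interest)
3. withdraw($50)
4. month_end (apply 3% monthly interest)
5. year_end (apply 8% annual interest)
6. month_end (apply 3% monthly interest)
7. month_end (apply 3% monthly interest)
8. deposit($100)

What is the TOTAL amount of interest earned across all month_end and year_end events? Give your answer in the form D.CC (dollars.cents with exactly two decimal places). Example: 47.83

After 1 (deposit($1000)): balance=$2000.00 total_interest=$0.00
After 2 (year_end (apply 8% annual interest)): balance=$2160.00 total_interest=$160.00
After 3 (withdraw($50)): balance=$2110.00 total_interest=$160.00
After 4 (month_end (apply 3% monthly interest)): balance=$2173.30 total_interest=$223.30
After 5 (year_end (apply 8% annual interest)): balance=$2347.16 total_interest=$397.16
After 6 (month_end (apply 3% monthly interest)): balance=$2417.57 total_interest=$467.57
After 7 (month_end (apply 3% monthly interest)): balance=$2490.09 total_interest=$540.09
After 8 (deposit($100)): balance=$2590.09 total_interest=$540.09

Answer: 540.09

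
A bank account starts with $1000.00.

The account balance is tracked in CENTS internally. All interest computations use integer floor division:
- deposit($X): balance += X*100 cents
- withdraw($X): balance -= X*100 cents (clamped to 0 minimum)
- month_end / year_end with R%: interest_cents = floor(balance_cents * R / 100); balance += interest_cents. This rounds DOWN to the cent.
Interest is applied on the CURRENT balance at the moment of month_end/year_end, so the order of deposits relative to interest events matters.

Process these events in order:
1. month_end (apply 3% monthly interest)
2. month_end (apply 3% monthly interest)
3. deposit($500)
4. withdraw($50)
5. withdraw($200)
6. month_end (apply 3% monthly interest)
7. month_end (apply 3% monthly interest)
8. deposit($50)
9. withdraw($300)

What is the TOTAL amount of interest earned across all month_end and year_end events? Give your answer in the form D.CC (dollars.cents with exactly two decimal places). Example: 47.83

Answer: 140.72

Derivation:
After 1 (month_end (apply 3% monthly interest)): balance=$1030.00 total_interest=$30.00
After 2 (month_end (apply 3% monthly interest)): balance=$1060.90 total_interest=$60.90
After 3 (deposit($500)): balance=$1560.90 total_interest=$60.90
After 4 (withdraw($50)): balance=$1510.90 total_interest=$60.90
After 5 (withdraw($200)): balance=$1310.90 total_interest=$60.90
After 6 (month_end (apply 3% monthly interest)): balance=$1350.22 total_interest=$100.22
After 7 (month_end (apply 3% monthly interest)): balance=$1390.72 total_interest=$140.72
After 8 (deposit($50)): balance=$1440.72 total_interest=$140.72
After 9 (withdraw($300)): balance=$1140.72 total_interest=$140.72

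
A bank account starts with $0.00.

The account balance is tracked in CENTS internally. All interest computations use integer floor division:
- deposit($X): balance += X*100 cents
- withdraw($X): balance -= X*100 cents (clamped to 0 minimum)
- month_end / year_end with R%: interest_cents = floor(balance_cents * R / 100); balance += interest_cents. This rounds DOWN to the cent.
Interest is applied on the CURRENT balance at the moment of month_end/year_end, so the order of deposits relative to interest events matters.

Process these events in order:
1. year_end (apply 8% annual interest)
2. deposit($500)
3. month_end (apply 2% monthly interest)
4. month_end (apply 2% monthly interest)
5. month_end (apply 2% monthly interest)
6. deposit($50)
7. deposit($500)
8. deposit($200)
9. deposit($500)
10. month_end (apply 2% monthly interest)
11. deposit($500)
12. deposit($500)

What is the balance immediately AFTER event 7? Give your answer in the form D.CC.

After 1 (year_end (apply 8% annual interest)): balance=$0.00 total_interest=$0.00
After 2 (deposit($500)): balance=$500.00 total_interest=$0.00
After 3 (month_end (apply 2% monthly interest)): balance=$510.00 total_interest=$10.00
After 4 (month_end (apply 2% monthly interest)): balance=$520.20 total_interest=$20.20
After 5 (month_end (apply 2% monthly interest)): balance=$530.60 total_interest=$30.60
After 6 (deposit($50)): balance=$580.60 total_interest=$30.60
After 7 (deposit($500)): balance=$1080.60 total_interest=$30.60

Answer: 1080.60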